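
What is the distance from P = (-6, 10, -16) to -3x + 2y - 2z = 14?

distance = |a·x₀ + b·y₀ + c·z₀ - d| / √(a² + b² + c²)
  = |(-3)·(-6) + 2·10 + (-2)·(-16) - 14| / √((-3)² + 2² + (-2)²)
  = |18 + 20 + 32 - 14| / √(9 + 4 + 4)
  = |56| / √17
  = 56 / 4.123
  ≈ 13.58

13.58


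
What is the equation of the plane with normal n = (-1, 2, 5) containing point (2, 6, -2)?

The plane through P with normal n = (a, b, c) satisfies n·(r - P) = 0,
i.e. ax + by + cz = a·x₀ + b·y₀ + c·z₀.
d = (-1)·2 + 2·6 + 5·(-2)
  = -2 + 12 - 10
  = 0
Equation: -x + 2y + 5z = 0

-x + 2y + 5z = 0


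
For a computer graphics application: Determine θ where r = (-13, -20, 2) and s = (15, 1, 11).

r·s = (-13)·15 + (-20)·1 + 2·11 = -195 - 20 + 22 = -193
|r| = √((-13)² + (-20)² + 2²) = √573 ≈ 23.94
|s| = √(15² + 1² + 11²) = √347 ≈ 18.63
cos θ = (r·s)/(|r||s|) = -193/(23.94·18.63) ≈ -0.4328
θ = arccos(-0.4328) ≈ 115.6°

115.6°


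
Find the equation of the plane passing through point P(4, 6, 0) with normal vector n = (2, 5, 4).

The plane through P with normal n = (a, b, c) satisfies n·(r - P) = 0,
i.e. ax + by + cz = a·x₀ + b·y₀ + c·z₀.
d = 2·4 + 5·6 + 4·0
  = 8 + 30 + 0
  = 38
Equation: 2x + 5y + 4z = 38

2x + 5y + 4z = 38


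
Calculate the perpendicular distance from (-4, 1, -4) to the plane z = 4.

distance = |a·x₀ + b·y₀ + c·z₀ - d| / √(a² + b² + c²)
  = |0·(-4) + 0·1 + 1·(-4) - 4| / √(0² + 0² + 1²)
  = |0 + 0 - 4 - 4| / √(0 + 0 + 1)
  = |-8| / √1
  = 8 / 1
  ≈ 8

8


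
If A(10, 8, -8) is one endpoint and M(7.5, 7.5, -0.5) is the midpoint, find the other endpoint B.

B = 2M - A
  = (2·7.5 - 10, 2·7.5 - 8, 2·(-0.5) - (-8))
  = (15 - 10, 15 - 8, -1 + 8)
  = (5, 7, 7)

(5, 7, 7)


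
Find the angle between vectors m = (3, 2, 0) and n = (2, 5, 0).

m·n = 3·2 + 2·5 + 0·0 = 6 + 10 + 0 = 16
|m| = √(3² + 2² + 0²) = √13 ≈ 3.606
|n| = √(2² + 5² + 0²) = √29 ≈ 5.385
cos θ = (m·n)/(|m||n|) = 16/(3.606·5.385) ≈ 0.824
θ = arccos(0.824) ≈ 34.51°

34.51°


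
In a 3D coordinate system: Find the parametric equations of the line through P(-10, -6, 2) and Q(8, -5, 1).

Direction vector d = Q - P = (8 + 10, -5 + 6, 1 - 2) = (18, 1, -1)
Parametric form r = P + t·d:
x = -10 + 18t, y = -6 + t, z = 2 - t

x = -10 + 18t, y = -6 + t, z = 2 - t


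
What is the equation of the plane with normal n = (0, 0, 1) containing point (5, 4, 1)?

The plane through P with normal n = (a, b, c) satisfies n·(r - P) = 0,
i.e. ax + by + cz = a·x₀ + b·y₀ + c·z₀.
d = 0·5 + 0·4 + 1·1
  = 0 + 0 + 1
  = 1
Equation: z = 1

z = 1


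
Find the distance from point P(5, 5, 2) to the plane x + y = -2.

distance = |a·x₀ + b·y₀ + c·z₀ - d| / √(a² + b² + c²)
  = |1·5 + 1·5 + 0·2 - (-2)| / √(1² + 1² + 0²)
  = |5 + 5 + 0 + 2| / √(1 + 1 + 0)
  = |12| / √2
  = 12 / 1.414
  ≈ 8.485

8.485


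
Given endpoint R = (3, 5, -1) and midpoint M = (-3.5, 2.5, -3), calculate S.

S = 2M - R
  = (2·(-3.5) - 3, 2·2.5 - 5, 2·(-3) - (-1))
  = (-7 - 3, 5 - 5, -6 + 1)
  = (-10, 0, -5)

(-10, 0, -5)


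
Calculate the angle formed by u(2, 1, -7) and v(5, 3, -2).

u·v = 2·5 + 1·3 + (-7)·(-2) = 10 + 3 + 14 = 27
|u| = √(2² + 1² + (-7)²) = √54 ≈ 7.348
|v| = √(5² + 3² + (-2)²) = √38 ≈ 6.164
cos θ = (u·v)/(|u||v|) = 27/(7.348·6.164) ≈ 0.596
θ = arccos(0.596) ≈ 53.41°

53.41°


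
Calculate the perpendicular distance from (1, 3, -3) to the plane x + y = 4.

distance = |a·x₀ + b·y₀ + c·z₀ - d| / √(a² + b² + c²)
  = |1·1 + 1·3 + 0·(-3) - 4| / √(1² + 1² + 0²)
  = |1 + 3 + 0 - 4| / √(1 + 1 + 0)
  = |0| / √2
  = 0 / 1.414
  ≈ 0

0


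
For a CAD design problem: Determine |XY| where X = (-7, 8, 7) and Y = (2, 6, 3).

d = √[(x₂-x₁)² + (y₂-y₁)² + (z₂-z₁)²]
  = √[9² + (-2)² + (-4)²]
  = √[81 + 4 + 16]
  = √101
  ≈ 10.05

10.05


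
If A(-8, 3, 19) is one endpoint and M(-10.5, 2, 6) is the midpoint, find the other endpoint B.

B = 2M - A
  = (2·(-10.5) - (-8), 2·2 - 3, 2·6 - 19)
  = (-21 + 8, 4 - 3, 12 - 19)
  = (-13, 1, -7)

(-13, 1, -7)


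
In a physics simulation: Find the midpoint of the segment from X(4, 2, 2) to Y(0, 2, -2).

M = ((x₁+x₂)/2, (y₁+y₂)/2, (z₁+z₂)/2)
  = ((4 + 0)/2, (2 + 2)/2, (2 - 2)/2)
  = (4/2, 4/2, 0/2)
  = (2, 2, 0)

(2, 2, 0)


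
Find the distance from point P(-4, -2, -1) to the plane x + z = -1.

distance = |a·x₀ + b·y₀ + c·z₀ - d| / √(a² + b² + c²)
  = |1·(-4) + 0·(-2) + 1·(-1) - (-1)| / √(1² + 0² + 1²)
  = |-4 + 0 - 1 + 1| / √(1 + 0 + 1)
  = |-4| / √2
  = 4 / 1.414
  ≈ 2.828

2.828


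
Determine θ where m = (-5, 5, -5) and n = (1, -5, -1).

m·n = (-5)·1 + 5·(-5) + (-5)·(-1) = -5 - 25 + 5 = -25
|m| = √((-5)² + 5² + (-5)²) = √75 ≈ 8.66
|n| = √(1² + (-5)² + (-1)²) = √27 ≈ 5.196
cos θ = (m·n)/(|m||n|) = -25/(8.66·5.196) ≈ -0.5556
θ = arccos(-0.5556) ≈ 123.7°

123.7°


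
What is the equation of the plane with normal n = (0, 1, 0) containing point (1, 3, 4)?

The plane through P with normal n = (a, b, c) satisfies n·(r - P) = 0,
i.e. ax + by + cz = a·x₀ + b·y₀ + c·z₀.
d = 0·1 + 1·3 + 0·4
  = 0 + 3 + 0
  = 3
Equation: y = 3

y = 3


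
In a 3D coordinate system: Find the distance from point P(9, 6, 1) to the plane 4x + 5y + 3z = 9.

distance = |a·x₀ + b·y₀ + c·z₀ - d| / √(a² + b² + c²)
  = |4·9 + 5·6 + 3·1 - 9| / √(4² + 5² + 3²)
  = |36 + 30 + 3 - 9| / √(16 + 25 + 9)
  = |60| / √50
  = 60 / 7.071
  ≈ 8.485

8.485


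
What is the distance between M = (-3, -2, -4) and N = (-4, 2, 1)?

d = √[(x₂-x₁)² + (y₂-y₁)² + (z₂-z₁)²]
  = √[(-1)² + 4² + 5²]
  = √[1 + 16 + 25]
  = √42
  ≈ 6.481

6.481


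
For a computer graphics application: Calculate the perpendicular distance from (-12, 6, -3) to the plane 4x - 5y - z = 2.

distance = |a·x₀ + b·y₀ + c·z₀ - d| / √(a² + b² + c²)
  = |4·(-12) + (-5)·6 + (-1)·(-3) - 2| / √(4² + (-5)² + (-1)²)
  = |-48 - 30 + 3 - 2| / √(16 + 25 + 1)
  = |-77| / √42
  = 77 / 6.481
  ≈ 11.88

11.88


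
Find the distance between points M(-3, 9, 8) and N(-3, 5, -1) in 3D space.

d = √[(x₂-x₁)² + (y₂-y₁)² + (z₂-z₁)²]
  = √[0² + (-4)² + (-9)²]
  = √[0 + 16 + 81]
  = √97
  ≈ 9.849

9.849


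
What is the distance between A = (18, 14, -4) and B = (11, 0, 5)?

d = √[(x₂-x₁)² + (y₂-y₁)² + (z₂-z₁)²]
  = √[(-7)² + (-14)² + 9²]
  = √[49 + 196 + 81]
  = √326
  ≈ 18.06

18.06


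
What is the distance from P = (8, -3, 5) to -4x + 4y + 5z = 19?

distance = |a·x₀ + b·y₀ + c·z₀ - d| / √(a² + b² + c²)
  = |(-4)·8 + 4·(-3) + 5·5 - 19| / √((-4)² + 4² + 5²)
  = |-32 - 12 + 25 - 19| / √(16 + 16 + 25)
  = |-38| / √57
  = 38 / 7.55
  ≈ 5.033

5.033


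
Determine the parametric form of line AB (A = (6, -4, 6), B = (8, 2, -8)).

Direction vector d = B - A = (8 - 6, 2 + 4, -8 - 6) = (2, 6, -14)
Parametric form r = A + t·d:
x = 6 + 2t, y = -4 + 6t, z = 6 - 14t

x = 6 + 2t, y = -4 + 6t, z = 6 - 14t


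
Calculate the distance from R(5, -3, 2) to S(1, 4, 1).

d = √[(x₂-x₁)² + (y₂-y₁)² + (z₂-z₁)²]
  = √[(-4)² + 7² + (-1)²]
  = √[16 + 49 + 1]
  = √66
  ≈ 8.124

8.124


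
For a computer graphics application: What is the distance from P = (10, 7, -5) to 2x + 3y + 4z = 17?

distance = |a·x₀ + b·y₀ + c·z₀ - d| / √(a² + b² + c²)
  = |2·10 + 3·7 + 4·(-5) - 17| / √(2² + 3² + 4²)
  = |20 + 21 - 20 - 17| / √(4 + 9 + 16)
  = |4| / √29
  = 4 / 5.385
  ≈ 0.7428

0.7428


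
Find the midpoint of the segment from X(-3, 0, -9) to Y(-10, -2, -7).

M = ((x₁+x₂)/2, (y₁+y₂)/2, (z₁+z₂)/2)
  = ((-3 - 10)/2, (0 - 2)/2, (-9 - 7)/2)
  = (-13/2, -2/2, -16/2)
  = (-6.5, -1, -8)

(-6.5, -1, -8)


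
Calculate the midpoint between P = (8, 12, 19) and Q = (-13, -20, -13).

M = ((x₁+x₂)/2, (y₁+y₂)/2, (z₁+z₂)/2)
  = ((8 - 13)/2, (12 - 20)/2, (19 - 13)/2)
  = (-5/2, -8/2, 6/2)
  = (-2.5, -4, 3)

(-2.5, -4, 3)


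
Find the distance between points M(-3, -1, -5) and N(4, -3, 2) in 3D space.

d = √[(x₂-x₁)² + (y₂-y₁)² + (z₂-z₁)²]
  = √[7² + (-2)² + 7²]
  = √[49 + 4 + 49]
  = √102
  ≈ 10.1

10.1


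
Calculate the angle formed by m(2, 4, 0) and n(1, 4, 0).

m·n = 2·1 + 4·4 + 0·0 = 2 + 16 + 0 = 18
|m| = √(2² + 4² + 0²) = √20 ≈ 4.472
|n| = √(1² + 4² + 0²) = √17 ≈ 4.123
cos θ = (m·n)/(|m||n|) = 18/(4.472·4.123) ≈ 0.9762
θ = arccos(0.9762) ≈ 12.53°

12.53°


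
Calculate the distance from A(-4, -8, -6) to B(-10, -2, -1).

d = √[(x₂-x₁)² + (y₂-y₁)² + (z₂-z₁)²]
  = √[(-6)² + 6² + 5²]
  = √[36 + 36 + 25]
  = √97
  ≈ 9.849

9.849


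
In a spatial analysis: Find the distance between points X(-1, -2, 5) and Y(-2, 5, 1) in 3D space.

d = √[(x₂-x₁)² + (y₂-y₁)² + (z₂-z₁)²]
  = √[(-1)² + 7² + (-4)²]
  = √[1 + 49 + 16]
  = √66
  ≈ 8.124

8.124


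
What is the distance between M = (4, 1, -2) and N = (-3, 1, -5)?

d = √[(x₂-x₁)² + (y₂-y₁)² + (z₂-z₁)²]
  = √[(-7)² + 0² + (-3)²]
  = √[49 + 0 + 9]
  = √58
  ≈ 7.616

7.616


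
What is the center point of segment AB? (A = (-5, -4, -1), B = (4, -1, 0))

M = ((x₁+x₂)/2, (y₁+y₂)/2, (z₁+z₂)/2)
  = ((-5 + 4)/2, (-4 - 1)/2, (-1 + 0)/2)
  = (-1/2, -5/2, -1/2)
  = (-0.5, -2.5, -0.5)

(-0.5, -2.5, -0.5)


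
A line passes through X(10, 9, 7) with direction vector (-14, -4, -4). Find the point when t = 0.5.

P(t) = X + t·d
  = (10 + (-14)·0.5, 9 + (-4)·0.5, 7 + (-4)·0.5)
  = (10 - 7, 9 - 2, 7 - 2)
  = (3, 7, 5)

(3, 7, 5)


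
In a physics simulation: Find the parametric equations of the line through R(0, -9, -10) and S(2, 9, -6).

Direction vector d = S - R = (2 + 0, 9 + 9, -6 + 10) = (2, 18, 4)
Parametric form r = R + t·d:
x = 0 + 2t, y = -9 + 18t, z = -10 + 4t

x = 0 + 2t, y = -9 + 18t, z = -10 + 4t


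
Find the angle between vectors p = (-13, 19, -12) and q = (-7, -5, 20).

p·q = (-13)·(-7) + 19·(-5) + (-12)·20 = 91 - 95 - 240 = -244
|p| = √((-13)² + 19² + (-12)²) = √674 ≈ 25.96
|q| = √((-7)² + (-5)² + 20²) = √474 ≈ 21.77
cos θ = (p·q)/(|p||q|) = -244/(25.96·21.77) ≈ -0.4317
θ = arccos(-0.4317) ≈ 115.6°

115.6°


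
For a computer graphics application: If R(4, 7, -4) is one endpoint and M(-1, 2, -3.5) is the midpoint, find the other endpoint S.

S = 2M - R
  = (2·(-1) - 4, 2·2 - 7, 2·(-3.5) - (-4))
  = (-2 - 4, 4 - 7, -7 + 4)
  = (-6, -3, -3)

(-6, -3, -3)


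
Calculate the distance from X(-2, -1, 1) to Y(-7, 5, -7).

d = √[(x₂-x₁)² + (y₂-y₁)² + (z₂-z₁)²]
  = √[(-5)² + 6² + (-8)²]
  = √[25 + 36 + 64]
  = √125
  ≈ 11.18

11.18


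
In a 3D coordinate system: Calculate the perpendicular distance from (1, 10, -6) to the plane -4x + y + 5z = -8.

distance = |a·x₀ + b·y₀ + c·z₀ - d| / √(a² + b² + c²)
  = |(-4)·1 + 1·10 + 5·(-6) - (-8)| / √((-4)² + 1² + 5²)
  = |-4 + 10 - 30 + 8| / √(16 + 1 + 25)
  = |-16| / √42
  = 16 / 6.481
  ≈ 2.469

2.469


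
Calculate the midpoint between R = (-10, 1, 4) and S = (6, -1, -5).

M = ((x₁+x₂)/2, (y₁+y₂)/2, (z₁+z₂)/2)
  = ((-10 + 6)/2, (1 - 1)/2, (4 - 5)/2)
  = (-4/2, 0/2, -1/2)
  = (-2, 0, -0.5)

(-2, 0, -0.5)


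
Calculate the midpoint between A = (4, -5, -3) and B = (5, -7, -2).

M = ((x₁+x₂)/2, (y₁+y₂)/2, (z₁+z₂)/2)
  = ((4 + 5)/2, (-5 - 7)/2, (-3 - 2)/2)
  = (9/2, -12/2, -5/2)
  = (4.5, -6, -2.5)

(4.5, -6, -2.5)


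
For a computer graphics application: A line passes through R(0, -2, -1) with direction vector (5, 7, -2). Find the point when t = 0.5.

P(t) = R + t·d
  = (0 + 5·0.5, -2 + 7·0.5, -1 + (-2)·0.5)
  = (0 + 2.5, -2 + 3.5, -1 - 1)
  = (2.5, 1.5, -2)

(2.5, 1.5, -2)


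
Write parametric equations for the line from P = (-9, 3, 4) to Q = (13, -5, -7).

Direction vector d = Q - P = (13 + 9, -5 - 3, -7 - 4) = (22, -8, -11)
Parametric form r = P + t·d:
x = -9 + 22t, y = 3 - 8t, z = 4 - 11t

x = -9 + 22t, y = 3 - 8t, z = 4 - 11t


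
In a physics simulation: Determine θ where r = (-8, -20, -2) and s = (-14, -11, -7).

r·s = (-8)·(-14) + (-20)·(-11) + (-2)·(-7) = 112 + 220 + 14 = 346
|r| = √((-8)² + (-20)² + (-2)²) = √468 ≈ 21.63
|s| = √((-14)² + (-11)² + (-7)²) = √366 ≈ 19.13
cos θ = (r·s)/(|r||s|) = 346/(21.63·19.13) ≈ 0.836
θ = arccos(0.836) ≈ 33.28°

33.28°


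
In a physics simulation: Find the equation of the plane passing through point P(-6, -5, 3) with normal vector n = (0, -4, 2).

The plane through P with normal n = (a, b, c) satisfies n·(r - P) = 0,
i.e. ax + by + cz = a·x₀ + b·y₀ + c·z₀.
d = 0·(-6) + (-4)·(-5) + 2·3
  = 0 + 20 + 6
  = 26
Equation: -4y + 2z = 26

-4y + 2z = 26


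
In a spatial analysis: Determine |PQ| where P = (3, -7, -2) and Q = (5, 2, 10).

d = √[(x₂-x₁)² + (y₂-y₁)² + (z₂-z₁)²]
  = √[2² + 9² + 12²]
  = √[4 + 81 + 144]
  = √229
  ≈ 15.13

15.13


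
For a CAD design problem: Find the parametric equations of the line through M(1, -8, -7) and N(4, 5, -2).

Direction vector d = N - M = (4 - 1, 5 + 8, -2 + 7) = (3, 13, 5)
Parametric form r = M + t·d:
x = 1 + 3t, y = -8 + 13t, z = -7 + 5t

x = 1 + 3t, y = -8 + 13t, z = -7 + 5t


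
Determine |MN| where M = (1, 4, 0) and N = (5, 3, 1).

d = √[(x₂-x₁)² + (y₂-y₁)² + (z₂-z₁)²]
  = √[4² + (-1)² + 1²]
  = √[16 + 1 + 1]
  = √18
  ≈ 4.243

4.243


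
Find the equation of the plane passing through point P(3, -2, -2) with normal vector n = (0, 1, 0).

The plane through P with normal n = (a, b, c) satisfies n·(r - P) = 0,
i.e. ax + by + cz = a·x₀ + b·y₀ + c·z₀.
d = 0·3 + 1·(-2) + 0·(-2)
  = 0 - 2 + 0
  = -2
Equation: y = -2

y = -2


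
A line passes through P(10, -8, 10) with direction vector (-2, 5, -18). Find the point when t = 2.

P(t) = P + t·d
  = (10 + (-2)·2, -8 + 5·2, 10 + (-18)·2)
  = (10 - 4, -8 + 10, 10 - 36)
  = (6, 2, -26)

(6, 2, -26)


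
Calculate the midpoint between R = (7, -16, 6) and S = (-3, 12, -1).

M = ((x₁+x₂)/2, (y₁+y₂)/2, (z₁+z₂)/2)
  = ((7 - 3)/2, (-16 + 12)/2, (6 - 1)/2)
  = (4/2, -4/2, 5/2)
  = (2, -2, 2.5)

(2, -2, 2.5)


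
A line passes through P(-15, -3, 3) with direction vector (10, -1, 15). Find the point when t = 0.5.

P(t) = P + t·d
  = (-15 + 10·0.5, -3 + (-1)·0.5, 3 + 15·0.5)
  = (-15 + 5, -3 - 0.5, 3 + 7.5)
  = (-10, -3.5, 10.5)

(-10, -3.5, 10.5)


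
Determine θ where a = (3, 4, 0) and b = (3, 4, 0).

a·b = 3·3 + 4·4 + 0·0 = 9 + 16 + 0 = 25
|a| = √(3² + 4² + 0²) = √25 ≈ 5
|b| = √(3² + 4² + 0²) = √25 ≈ 5
cos θ = (a·b)/(|a||b|) = 25/(5·5) ≈ 1
θ = arccos(1) ≈ 0°

0°


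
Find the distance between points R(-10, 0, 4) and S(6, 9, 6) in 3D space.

d = √[(x₂-x₁)² + (y₂-y₁)² + (z₂-z₁)²]
  = √[16² + 9² + 2²]
  = √[256 + 81 + 4]
  = √341
  ≈ 18.47

18.47


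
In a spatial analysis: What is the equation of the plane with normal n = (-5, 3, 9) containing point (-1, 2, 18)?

The plane through P with normal n = (a, b, c) satisfies n·(r - P) = 0,
i.e. ax + by + cz = a·x₀ + b·y₀ + c·z₀.
d = (-5)·(-1) + 3·2 + 9·18
  = 5 + 6 + 162
  = 173
Equation: -5x + 3y + 9z = 173

-5x + 3y + 9z = 173


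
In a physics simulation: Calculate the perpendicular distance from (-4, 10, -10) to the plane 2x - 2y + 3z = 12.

distance = |a·x₀ + b·y₀ + c·z₀ - d| / √(a² + b² + c²)
  = |2·(-4) + (-2)·10 + 3·(-10) - 12| / √(2² + (-2)² + 3²)
  = |-8 - 20 - 30 - 12| / √(4 + 4 + 9)
  = |-70| / √17
  = 70 / 4.123
  ≈ 16.98

16.98


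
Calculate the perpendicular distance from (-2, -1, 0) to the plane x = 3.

distance = |a·x₀ + b·y₀ + c·z₀ - d| / √(a² + b² + c²)
  = |1·(-2) + 0·(-1) + 0·0 - 3| / √(1² + 0² + 0²)
  = |-2 + 0 + 0 - 3| / √(1 + 0 + 0)
  = |-5| / √1
  = 5 / 1
  ≈ 5

5


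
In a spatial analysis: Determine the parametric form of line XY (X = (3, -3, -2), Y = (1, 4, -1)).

Direction vector d = Y - X = (1 - 3, 4 + 3, -1 + 2) = (-2, 7, 1)
Parametric form r = X + t·d:
x = 3 - 2t, y = -3 + 7t, z = -2 + t

x = 3 - 2t, y = -3 + 7t, z = -2 + t


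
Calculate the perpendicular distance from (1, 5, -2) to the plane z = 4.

distance = |a·x₀ + b·y₀ + c·z₀ - d| / √(a² + b² + c²)
  = |0·1 + 0·5 + 1·(-2) - 4| / √(0² + 0² + 1²)
  = |0 + 0 - 2 - 4| / √(0 + 0 + 1)
  = |-6| / √1
  = 6 / 1
  ≈ 6

6


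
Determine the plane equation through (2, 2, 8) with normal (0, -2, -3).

The plane through P with normal n = (a, b, c) satisfies n·(r - P) = 0,
i.e. ax + by + cz = a·x₀ + b·y₀ + c·z₀.
d = 0·2 + (-2)·2 + (-3)·8
  = 0 - 4 - 24
  = -28
Equation: -2y - 3z = -28

-2y - 3z = -28


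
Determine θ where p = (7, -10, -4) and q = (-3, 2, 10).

p·q = 7·(-3) + (-10)·2 + (-4)·10 = -21 - 20 - 40 = -81
|p| = √(7² + (-10)² + (-4)²) = √165 ≈ 12.85
|q| = √((-3)² + 2² + 10²) = √113 ≈ 10.63
cos θ = (p·q)/(|p||q|) = -81/(12.85·10.63) ≈ -0.5932
θ = arccos(-0.5932) ≈ 126.4°

126.4°


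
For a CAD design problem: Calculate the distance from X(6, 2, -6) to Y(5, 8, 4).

d = √[(x₂-x₁)² + (y₂-y₁)² + (z₂-z₁)²]
  = √[(-1)² + 6² + 10²]
  = √[1 + 36 + 100]
  = √137
  ≈ 11.7

11.7


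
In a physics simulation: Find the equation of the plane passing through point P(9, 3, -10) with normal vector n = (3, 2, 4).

The plane through P with normal n = (a, b, c) satisfies n·(r - P) = 0,
i.e. ax + by + cz = a·x₀ + b·y₀ + c·z₀.
d = 3·9 + 2·3 + 4·(-10)
  = 27 + 6 - 40
  = -7
Equation: 3x + 2y + 4z = -7

3x + 2y + 4z = -7


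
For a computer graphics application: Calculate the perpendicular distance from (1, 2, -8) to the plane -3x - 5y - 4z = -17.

distance = |a·x₀ + b·y₀ + c·z₀ - d| / √(a² + b² + c²)
  = |(-3)·1 + (-5)·2 + (-4)·(-8) - (-17)| / √((-3)² + (-5)² + (-4)²)
  = |-3 - 10 + 32 + 17| / √(9 + 25 + 16)
  = |36| / √50
  = 36 / 7.071
  ≈ 5.091

5.091


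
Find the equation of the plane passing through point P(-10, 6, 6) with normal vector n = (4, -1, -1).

The plane through P with normal n = (a, b, c) satisfies n·(r - P) = 0,
i.e. ax + by + cz = a·x₀ + b·y₀ + c·z₀.
d = 4·(-10) + (-1)·6 + (-1)·6
  = -40 - 6 - 6
  = -52
Equation: 4x - y - z = -52

4x - y - z = -52


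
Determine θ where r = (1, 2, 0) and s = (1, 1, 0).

r·s = 1·1 + 2·1 + 0·0 = 1 + 2 + 0 = 3
|r| = √(1² + 2² + 0²) = √5 ≈ 2.236
|s| = √(1² + 1² + 0²) = √2 ≈ 1.414
cos θ = (r·s)/(|r||s|) = 3/(2.236·1.414) ≈ 0.9487
θ = arccos(0.9487) ≈ 18.43°

18.43°


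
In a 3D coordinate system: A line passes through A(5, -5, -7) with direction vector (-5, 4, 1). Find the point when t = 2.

P(t) = A + t·d
  = (5 + (-5)·2, -5 + 4·2, -7 + 1·2)
  = (5 - 10, -5 + 8, -7 + 2)
  = (-5, 3, -5)

(-5, 3, -5)


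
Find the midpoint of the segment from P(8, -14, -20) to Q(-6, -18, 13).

M = ((x₁+x₂)/2, (y₁+y₂)/2, (z₁+z₂)/2)
  = ((8 - 6)/2, (-14 - 18)/2, (-20 + 13)/2)
  = (2/2, -32/2, -7/2)
  = (1, -16, -3.5)

(1, -16, -3.5)


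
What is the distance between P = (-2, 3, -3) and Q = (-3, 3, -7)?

d = √[(x₂-x₁)² + (y₂-y₁)² + (z₂-z₁)²]
  = √[(-1)² + 0² + (-4)²]
  = √[1 + 0 + 16]
  = √17
  ≈ 4.123

4.123


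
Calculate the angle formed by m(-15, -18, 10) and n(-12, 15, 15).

m·n = (-15)·(-12) + (-18)·15 + 10·15 = 180 - 270 + 150 = 60
|m| = √((-15)² + (-18)² + 10²) = √649 ≈ 25.48
|n| = √((-12)² + 15² + 15²) = √594 ≈ 24.37
cos θ = (m·n)/(|m||n|) = 60/(25.48·24.37) ≈ 0.09664
θ = arccos(0.09664) ≈ 84.45°

84.45°


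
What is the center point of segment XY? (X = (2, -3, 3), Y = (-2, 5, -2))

M = ((x₁+x₂)/2, (y₁+y₂)/2, (z₁+z₂)/2)
  = ((2 - 2)/2, (-3 + 5)/2, (3 - 2)/2)
  = (0/2, 2/2, 1/2)
  = (0, 1, 0.5)

(0, 1, 0.5)


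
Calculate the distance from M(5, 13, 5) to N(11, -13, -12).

d = √[(x₂-x₁)² + (y₂-y₁)² + (z₂-z₁)²]
  = √[6² + (-26)² + (-17)²]
  = √[36 + 676 + 289]
  = √1001
  ≈ 31.64

31.64


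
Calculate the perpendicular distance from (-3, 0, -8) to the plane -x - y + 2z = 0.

distance = |a·x₀ + b·y₀ + c·z₀ - d| / √(a² + b² + c²)
  = |(-1)·(-3) + (-1)·0 + 2·(-8) - 0| / √((-1)² + (-1)² + 2²)
  = |3 + 0 - 16 + 0| / √(1 + 1 + 4)
  = |-13| / √6
  = 13 / 2.449
  ≈ 5.307

5.307


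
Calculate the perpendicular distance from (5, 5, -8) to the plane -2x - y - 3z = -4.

distance = |a·x₀ + b·y₀ + c·z₀ - d| / √(a² + b² + c²)
  = |(-2)·5 + (-1)·5 + (-3)·(-8) - (-4)| / √((-2)² + (-1)² + (-3)²)
  = |-10 - 5 + 24 + 4| / √(4 + 1 + 9)
  = |13| / √14
  = 13 / 3.742
  ≈ 3.474

3.474


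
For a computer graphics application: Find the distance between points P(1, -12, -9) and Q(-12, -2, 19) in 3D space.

d = √[(x₂-x₁)² + (y₂-y₁)² + (z₂-z₁)²]
  = √[(-13)² + 10² + 28²]
  = √[169 + 100 + 784]
  = √1053
  ≈ 32.45

32.45


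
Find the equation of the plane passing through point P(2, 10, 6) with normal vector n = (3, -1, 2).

The plane through P with normal n = (a, b, c) satisfies n·(r - P) = 0,
i.e. ax + by + cz = a·x₀ + b·y₀ + c·z₀.
d = 3·2 + (-1)·10 + 2·6
  = 6 - 10 + 12
  = 8
Equation: 3x - y + 2z = 8

3x - y + 2z = 8


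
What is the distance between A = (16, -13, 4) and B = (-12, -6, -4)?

d = √[(x₂-x₁)² + (y₂-y₁)² + (z₂-z₁)²]
  = √[(-28)² + 7² + (-8)²]
  = √[784 + 49 + 64]
  = √897
  ≈ 29.95

29.95


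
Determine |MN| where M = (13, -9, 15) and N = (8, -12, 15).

d = √[(x₂-x₁)² + (y₂-y₁)² + (z₂-z₁)²]
  = √[(-5)² + (-3)² + 0²]
  = √[25 + 9 + 0]
  = √34
  ≈ 5.831

5.831


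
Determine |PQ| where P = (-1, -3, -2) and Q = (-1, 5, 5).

d = √[(x₂-x₁)² + (y₂-y₁)² + (z₂-z₁)²]
  = √[0² + 8² + 7²]
  = √[0 + 64 + 49]
  = √113
  ≈ 10.63

10.63


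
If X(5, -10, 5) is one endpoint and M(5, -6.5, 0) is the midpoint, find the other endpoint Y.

Y = 2M - X
  = (2·5 - 5, 2·(-6.5) - (-10), 2·0 - 5)
  = (10 - 5, -13 + 10, 0 - 5)
  = (5, -3, -5)

(5, -3, -5)


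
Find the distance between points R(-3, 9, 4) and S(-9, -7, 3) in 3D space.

d = √[(x₂-x₁)² + (y₂-y₁)² + (z₂-z₁)²]
  = √[(-6)² + (-16)² + (-1)²]
  = √[36 + 256 + 1]
  = √293
  ≈ 17.12

17.12


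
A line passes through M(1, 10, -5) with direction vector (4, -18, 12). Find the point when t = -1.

P(t) = M + t·d
  = (1 + 4·(-1), 10 + (-18)·(-1), -5 + 12·(-1))
  = (1 - 4, 10 + 18, -5 - 12)
  = (-3, 28, -17)

(-3, 28, -17)


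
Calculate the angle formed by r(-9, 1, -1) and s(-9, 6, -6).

r·s = (-9)·(-9) + 1·6 + (-1)·(-6) = 81 + 6 + 6 = 93
|r| = √((-9)² + 1² + (-1)²) = √83 ≈ 9.11
|s| = √((-9)² + 6² + (-6)²) = √153 ≈ 12.37
cos θ = (r·s)/(|r||s|) = 93/(9.11·12.37) ≈ 0.8253
θ = arccos(0.8253) ≈ 34.38°

34.38°


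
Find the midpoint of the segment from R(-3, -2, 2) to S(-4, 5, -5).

M = ((x₁+x₂)/2, (y₁+y₂)/2, (z₁+z₂)/2)
  = ((-3 - 4)/2, (-2 + 5)/2, (2 - 5)/2)
  = (-7/2, 3/2, -3/2)
  = (-3.5, 1.5, -1.5)

(-3.5, 1.5, -1.5)


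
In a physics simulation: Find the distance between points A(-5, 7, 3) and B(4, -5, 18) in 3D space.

d = √[(x₂-x₁)² + (y₂-y₁)² + (z₂-z₁)²]
  = √[9² + (-12)² + 15²]
  = √[81 + 144 + 225]
  = √450
  ≈ 21.21

21.21


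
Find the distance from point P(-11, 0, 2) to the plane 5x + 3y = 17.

distance = |a·x₀ + b·y₀ + c·z₀ - d| / √(a² + b² + c²)
  = |5·(-11) + 3·0 + 0·2 - 17| / √(5² + 3² + 0²)
  = |-55 + 0 + 0 - 17| / √(25 + 9 + 0)
  = |-72| / √34
  = 72 / 5.831
  ≈ 12.35

12.35


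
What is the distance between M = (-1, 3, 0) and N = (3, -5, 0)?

d = √[(x₂-x₁)² + (y₂-y₁)² + (z₂-z₁)²]
  = √[4² + (-8)² + 0²]
  = √[16 + 64 + 0]
  = √80
  ≈ 8.944

8.944


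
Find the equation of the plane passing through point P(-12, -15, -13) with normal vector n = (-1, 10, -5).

The plane through P with normal n = (a, b, c) satisfies n·(r - P) = 0,
i.e. ax + by + cz = a·x₀ + b·y₀ + c·z₀.
d = (-1)·(-12) + 10·(-15) + (-5)·(-13)
  = 12 - 150 + 65
  = -73
Equation: -x + 10y - 5z = -73

-x + 10y - 5z = -73


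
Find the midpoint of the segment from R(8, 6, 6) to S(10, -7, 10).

M = ((x₁+x₂)/2, (y₁+y₂)/2, (z₁+z₂)/2)
  = ((8 + 10)/2, (6 - 7)/2, (6 + 10)/2)
  = (18/2, -1/2, 16/2)
  = (9, -0.5, 8)

(9, -0.5, 8)


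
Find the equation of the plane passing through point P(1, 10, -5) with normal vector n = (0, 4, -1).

The plane through P with normal n = (a, b, c) satisfies n·(r - P) = 0,
i.e. ax + by + cz = a·x₀ + b·y₀ + c·z₀.
d = 0·1 + 4·10 + (-1)·(-5)
  = 0 + 40 + 5
  = 45
Equation: 4y - z = 45

4y - z = 45


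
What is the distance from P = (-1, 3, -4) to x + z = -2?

distance = |a·x₀ + b·y₀ + c·z₀ - d| / √(a² + b² + c²)
  = |1·(-1) + 0·3 + 1·(-4) - (-2)| / √(1² + 0² + 1²)
  = |-1 + 0 - 4 + 2| / √(1 + 0 + 1)
  = |-3| / √2
  = 3 / 1.414
  ≈ 2.121

2.121


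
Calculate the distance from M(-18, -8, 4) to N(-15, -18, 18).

d = √[(x₂-x₁)² + (y₂-y₁)² + (z₂-z₁)²]
  = √[3² + (-10)² + 14²]
  = √[9 + 100 + 196]
  = √305
  ≈ 17.46

17.46


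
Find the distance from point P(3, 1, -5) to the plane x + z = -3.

distance = |a·x₀ + b·y₀ + c·z₀ - d| / √(a² + b² + c²)
  = |1·3 + 0·1 + 1·(-5) - (-3)| / √(1² + 0² + 1²)
  = |3 + 0 - 5 + 3| / √(1 + 0 + 1)
  = |1| / √2
  = 1 / 1.414
  ≈ 0.7071

0.7071


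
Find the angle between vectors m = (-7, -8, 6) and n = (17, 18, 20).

m·n = (-7)·17 + (-8)·18 + 6·20 = -119 - 144 + 120 = -143
|m| = √((-7)² + (-8)² + 6²) = √149 ≈ 12.21
|n| = √(17² + 18² + 20²) = √1013 ≈ 31.83
cos θ = (m·n)/(|m||n|) = -143/(12.21·31.83) ≈ -0.3681
θ = arccos(-0.3681) ≈ 111.6°

111.6°


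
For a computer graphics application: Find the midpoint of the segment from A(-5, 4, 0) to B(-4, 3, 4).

M = ((x₁+x₂)/2, (y₁+y₂)/2, (z₁+z₂)/2)
  = ((-5 - 4)/2, (4 + 3)/2, (0 + 4)/2)
  = (-9/2, 7/2, 4/2)
  = (-4.5, 3.5, 2)

(-4.5, 3.5, 2)


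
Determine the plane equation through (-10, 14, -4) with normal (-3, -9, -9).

The plane through P with normal n = (a, b, c) satisfies n·(r - P) = 0,
i.e. ax + by + cz = a·x₀ + b·y₀ + c·z₀.
d = (-3)·(-10) + (-9)·14 + (-9)·(-4)
  = 30 - 126 + 36
  = -60
Equation: -3x - 9y - 9z = -60

-3x - 9y - 9z = -60


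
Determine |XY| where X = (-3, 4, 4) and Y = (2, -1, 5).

d = √[(x₂-x₁)² + (y₂-y₁)² + (z₂-z₁)²]
  = √[5² + (-5)² + 1²]
  = √[25 + 25 + 1]
  = √51
  ≈ 7.141

7.141


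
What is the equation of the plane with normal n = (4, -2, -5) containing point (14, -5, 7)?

The plane through P with normal n = (a, b, c) satisfies n·(r - P) = 0,
i.e. ax + by + cz = a·x₀ + b·y₀ + c·z₀.
d = 4·14 + (-2)·(-5) + (-5)·7
  = 56 + 10 - 35
  = 31
Equation: 4x - 2y - 5z = 31

4x - 2y - 5z = 31


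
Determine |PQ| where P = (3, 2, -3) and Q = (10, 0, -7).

d = √[(x₂-x₁)² + (y₂-y₁)² + (z₂-z₁)²]
  = √[7² + (-2)² + (-4)²]
  = √[49 + 4 + 16]
  = √69
  ≈ 8.307

8.307


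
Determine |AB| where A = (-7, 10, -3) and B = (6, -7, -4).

d = √[(x₂-x₁)² + (y₂-y₁)² + (z₂-z₁)²]
  = √[13² + (-17)² + (-1)²]
  = √[169 + 289 + 1]
  = √459
  ≈ 21.42

21.42


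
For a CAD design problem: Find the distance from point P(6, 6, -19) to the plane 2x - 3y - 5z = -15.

distance = |a·x₀ + b·y₀ + c·z₀ - d| / √(a² + b² + c²)
  = |2·6 + (-3)·6 + (-5)·(-19) - (-15)| / √(2² + (-3)² + (-5)²)
  = |12 - 18 + 95 + 15| / √(4 + 9 + 25)
  = |104| / √38
  = 104 / 6.164
  ≈ 16.87

16.87


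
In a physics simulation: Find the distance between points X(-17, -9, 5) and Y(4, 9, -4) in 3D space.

d = √[(x₂-x₁)² + (y₂-y₁)² + (z₂-z₁)²]
  = √[21² + 18² + (-9)²]
  = √[441 + 324 + 81]
  = √846
  ≈ 29.09

29.09


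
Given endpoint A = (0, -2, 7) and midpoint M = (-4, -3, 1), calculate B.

B = 2M - A
  = (2·(-4) - 0, 2·(-3) - (-2), 2·1 - 7)
  = (-8 + 0, -6 + 2, 2 - 7)
  = (-8, -4, -5)

(-8, -4, -5)


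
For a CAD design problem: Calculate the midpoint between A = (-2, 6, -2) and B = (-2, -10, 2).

M = ((x₁+x₂)/2, (y₁+y₂)/2, (z₁+z₂)/2)
  = ((-2 - 2)/2, (6 - 10)/2, (-2 + 2)/2)
  = (-4/2, -4/2, 0/2)
  = (-2, -2, 0)

(-2, -2, 0)


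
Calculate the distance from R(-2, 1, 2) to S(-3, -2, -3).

d = √[(x₂-x₁)² + (y₂-y₁)² + (z₂-z₁)²]
  = √[(-1)² + (-3)² + (-5)²]
  = √[1 + 9 + 25]
  = √35
  ≈ 5.916

5.916


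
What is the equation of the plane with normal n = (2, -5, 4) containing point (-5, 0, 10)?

The plane through P with normal n = (a, b, c) satisfies n·(r - P) = 0,
i.e. ax + by + cz = a·x₀ + b·y₀ + c·z₀.
d = 2·(-5) + (-5)·0 + 4·10
  = -10 + 0 + 40
  = 30
Equation: 2x - 5y + 4z = 30

2x - 5y + 4z = 30


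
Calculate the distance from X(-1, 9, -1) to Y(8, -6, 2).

d = √[(x₂-x₁)² + (y₂-y₁)² + (z₂-z₁)²]
  = √[9² + (-15)² + 3²]
  = √[81 + 225 + 9]
  = √315
  ≈ 17.75

17.75


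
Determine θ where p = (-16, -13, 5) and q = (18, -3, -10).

p·q = (-16)·18 + (-13)·(-3) + 5·(-10) = -288 + 39 - 50 = -299
|p| = √((-16)² + (-13)² + 5²) = √450 ≈ 21.21
|q| = √(18² + (-3)² + (-10)²) = √433 ≈ 20.81
cos θ = (p·q)/(|p||q|) = -299/(21.21·20.81) ≈ -0.6774
θ = arccos(-0.6774) ≈ 132.6°

132.6°


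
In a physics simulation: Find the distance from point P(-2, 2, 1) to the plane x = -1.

distance = |a·x₀ + b·y₀ + c·z₀ - d| / √(a² + b² + c²)
  = |1·(-2) + 0·2 + 0·1 - (-1)| / √(1² + 0² + 0²)
  = |-2 + 0 + 0 + 1| / √(1 + 0 + 0)
  = |-1| / √1
  = 1 / 1
  ≈ 1

1


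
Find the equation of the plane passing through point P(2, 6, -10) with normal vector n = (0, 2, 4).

The plane through P with normal n = (a, b, c) satisfies n·(r - P) = 0,
i.e. ax + by + cz = a·x₀ + b·y₀ + c·z₀.
d = 0·2 + 2·6 + 4·(-10)
  = 0 + 12 - 40
  = -28
Equation: 2y + 4z = -28

2y + 4z = -28


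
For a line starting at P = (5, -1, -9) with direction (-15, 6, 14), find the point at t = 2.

P(t) = P + t·d
  = (5 + (-15)·2, -1 + 6·2, -9 + 14·2)
  = (5 - 30, -1 + 12, -9 + 28)
  = (-25, 11, 19)

(-25, 11, 19)


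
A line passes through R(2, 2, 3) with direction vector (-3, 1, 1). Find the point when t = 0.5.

P(t) = R + t·d
  = (2 + (-3)·0.5, 2 + 1·0.5, 3 + 1·0.5)
  = (2 - 1.5, 2 + 0.5, 3 + 0.5)
  = (0.5, 2.5, 3.5)

(0.5, 2.5, 3.5)


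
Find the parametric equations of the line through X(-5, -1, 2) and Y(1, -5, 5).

Direction vector d = Y - X = (1 + 5, -5 + 1, 5 - 2) = (6, -4, 3)
Parametric form r = X + t·d:
x = -5 + 6t, y = -1 - 4t, z = 2 + 3t

x = -5 + 6t, y = -1 - 4t, z = 2 + 3t


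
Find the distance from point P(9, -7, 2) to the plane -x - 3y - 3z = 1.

distance = |a·x₀ + b·y₀ + c·z₀ - d| / √(a² + b² + c²)
  = |(-1)·9 + (-3)·(-7) + (-3)·2 - 1| / √((-1)² + (-3)² + (-3)²)
  = |-9 + 21 - 6 - 1| / √(1 + 9 + 9)
  = |5| / √19
  = 5 / 4.359
  ≈ 1.147

1.147


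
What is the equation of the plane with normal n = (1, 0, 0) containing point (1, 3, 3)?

The plane through P with normal n = (a, b, c) satisfies n·(r - P) = 0,
i.e. ax + by + cz = a·x₀ + b·y₀ + c·z₀.
d = 1·1 + 0·3 + 0·3
  = 1 + 0 + 0
  = 1
Equation: x = 1

x = 1


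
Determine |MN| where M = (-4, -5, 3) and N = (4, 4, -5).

d = √[(x₂-x₁)² + (y₂-y₁)² + (z₂-z₁)²]
  = √[8² + 9² + (-8)²]
  = √[64 + 81 + 64]
  = √209
  ≈ 14.46

14.46


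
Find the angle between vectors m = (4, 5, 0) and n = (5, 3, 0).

m·n = 4·5 + 5·3 + 0·0 = 20 + 15 + 0 = 35
|m| = √(4² + 5² + 0²) = √41 ≈ 6.403
|n| = √(5² + 3² + 0²) = √34 ≈ 5.831
cos θ = (m·n)/(|m||n|) = 35/(6.403·5.831) ≈ 0.9374
θ = arccos(0.9374) ≈ 20.38°

20.38°


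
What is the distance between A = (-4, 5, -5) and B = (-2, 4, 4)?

d = √[(x₂-x₁)² + (y₂-y₁)² + (z₂-z₁)²]
  = √[2² + (-1)² + 9²]
  = √[4 + 1 + 81]
  = √86
  ≈ 9.274

9.274


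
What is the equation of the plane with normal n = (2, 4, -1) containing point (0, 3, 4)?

The plane through P with normal n = (a, b, c) satisfies n·(r - P) = 0,
i.e. ax + by + cz = a·x₀ + b·y₀ + c·z₀.
d = 2·0 + 4·3 + (-1)·4
  = 0 + 12 - 4
  = 8
Equation: 2x + 4y - z = 8

2x + 4y - z = 8


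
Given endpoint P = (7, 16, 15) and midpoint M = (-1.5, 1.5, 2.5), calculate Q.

Q = 2M - P
  = (2·(-1.5) - 7, 2·1.5 - 16, 2·2.5 - 15)
  = (-3 - 7, 3 - 16, 5 - 15)
  = (-10, -13, -10)

(-10, -13, -10)


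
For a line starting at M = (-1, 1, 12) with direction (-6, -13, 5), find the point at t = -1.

P(t) = M + t·d
  = (-1 + (-6)·(-1), 1 + (-13)·(-1), 12 + 5·(-1))
  = (-1 + 6, 1 + 13, 12 - 5)
  = (5, 14, 7)

(5, 14, 7)


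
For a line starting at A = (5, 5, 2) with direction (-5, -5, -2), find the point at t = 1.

P(t) = A + t·d
  = (5 + (-5)·1, 5 + (-5)·1, 2 + (-2)·1)
  = (5 - 5, 5 - 5, 2 - 2)
  = (0, 0, 0)

(0, 0, 0)


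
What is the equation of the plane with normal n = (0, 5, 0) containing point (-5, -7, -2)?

The plane through P with normal n = (a, b, c) satisfies n·(r - P) = 0,
i.e. ax + by + cz = a·x₀ + b·y₀ + c·z₀.
d = 0·(-5) + 5·(-7) + 0·(-2)
  = 0 - 35 + 0
  = -35
Equation: 5y = -35

5y = -35


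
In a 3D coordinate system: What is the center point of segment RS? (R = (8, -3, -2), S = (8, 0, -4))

M = ((x₁+x₂)/2, (y₁+y₂)/2, (z₁+z₂)/2)
  = ((8 + 8)/2, (-3 + 0)/2, (-2 - 4)/2)
  = (16/2, -3/2, -6/2)
  = (8, -1.5, -3)

(8, -1.5, -3)


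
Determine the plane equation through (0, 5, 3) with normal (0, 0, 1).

The plane through P with normal n = (a, b, c) satisfies n·(r - P) = 0,
i.e. ax + by + cz = a·x₀ + b·y₀ + c·z₀.
d = 0·0 + 0·5 + 1·3
  = 0 + 0 + 3
  = 3
Equation: z = 3

z = 3


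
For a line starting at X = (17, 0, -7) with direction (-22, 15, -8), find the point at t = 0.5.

P(t) = X + t·d
  = (17 + (-22)·0.5, 0 + 15·0.5, -7 + (-8)·0.5)
  = (17 - 11, 0 + 7.5, -7 - 4)
  = (6, 7.5, -11)

(6, 7.5, -11)


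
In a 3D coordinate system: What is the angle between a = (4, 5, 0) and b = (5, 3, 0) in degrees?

a·b = 4·5 + 5·3 + 0·0 = 20 + 15 + 0 = 35
|a| = √(4² + 5² + 0²) = √41 ≈ 6.403
|b| = √(5² + 3² + 0²) = √34 ≈ 5.831
cos θ = (a·b)/(|a||b|) = 35/(6.403·5.831) ≈ 0.9374
θ = arccos(0.9374) ≈ 20.38°

20.38°


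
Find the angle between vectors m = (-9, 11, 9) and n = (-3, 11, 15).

m·n = (-9)·(-3) + 11·11 + 9·15 = 27 + 121 + 135 = 283
|m| = √((-9)² + 11² + 9²) = √283 ≈ 16.82
|n| = √((-3)² + 11² + 15²) = √355 ≈ 18.84
cos θ = (m·n)/(|m||n|) = 283/(16.82·18.84) ≈ 0.8929
θ = arccos(0.8929) ≈ 26.77°

26.77°


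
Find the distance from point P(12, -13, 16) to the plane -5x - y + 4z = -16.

distance = |a·x₀ + b·y₀ + c·z₀ - d| / √(a² + b² + c²)
  = |(-5)·12 + (-1)·(-13) + 4·16 - (-16)| / √((-5)² + (-1)² + 4²)
  = |-60 + 13 + 64 + 16| / √(25 + 1 + 16)
  = |33| / √42
  = 33 / 6.481
  ≈ 5.092

5.092


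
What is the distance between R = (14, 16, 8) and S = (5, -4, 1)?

d = √[(x₂-x₁)² + (y₂-y₁)² + (z₂-z₁)²]
  = √[(-9)² + (-20)² + (-7)²]
  = √[81 + 400 + 49]
  = √530
  ≈ 23.02

23.02


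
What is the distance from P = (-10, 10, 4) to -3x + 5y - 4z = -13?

distance = |a·x₀ + b·y₀ + c·z₀ - d| / √(a² + b² + c²)
  = |(-3)·(-10) + 5·10 + (-4)·4 - (-13)| / √((-3)² + 5² + (-4)²)
  = |30 + 50 - 16 + 13| / √(9 + 25 + 16)
  = |77| / √50
  = 77 / 7.071
  ≈ 10.89

10.89


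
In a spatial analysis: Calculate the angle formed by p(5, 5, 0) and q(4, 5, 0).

p·q = 5·4 + 5·5 + 0·0 = 20 + 25 + 0 = 45
|p| = √(5² + 5² + 0²) = √50 ≈ 7.071
|q| = √(4² + 5² + 0²) = √41 ≈ 6.403
cos θ = (p·q)/(|p||q|) = 45/(7.071·6.403) ≈ 0.9939
θ = arccos(0.9939) ≈ 6.34°

6.34°


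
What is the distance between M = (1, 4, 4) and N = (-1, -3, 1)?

d = √[(x₂-x₁)² + (y₂-y₁)² + (z₂-z₁)²]
  = √[(-2)² + (-7)² + (-3)²]
  = √[4 + 49 + 9]
  = √62
  ≈ 7.874

7.874


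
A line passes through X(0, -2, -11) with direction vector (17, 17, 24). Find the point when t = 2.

P(t) = X + t·d
  = (0 + 17·2, -2 + 17·2, -11 + 24·2)
  = (0 + 34, -2 + 34, -11 + 48)
  = (34, 32, 37)

(34, 32, 37)


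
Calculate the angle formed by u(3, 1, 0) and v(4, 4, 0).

u·v = 3·4 + 1·4 + 0·0 = 12 + 4 + 0 = 16
|u| = √(3² + 1² + 0²) = √10 ≈ 3.162
|v| = √(4² + 4² + 0²) = √32 ≈ 5.657
cos θ = (u·v)/(|u||v|) = 16/(3.162·5.657) ≈ 0.8944
θ = arccos(0.8944) ≈ 26.57°

26.57°


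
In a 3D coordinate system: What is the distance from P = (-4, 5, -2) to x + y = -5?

distance = |a·x₀ + b·y₀ + c·z₀ - d| / √(a² + b² + c²)
  = |1·(-4) + 1·5 + 0·(-2) - (-5)| / √(1² + 1² + 0²)
  = |-4 + 5 + 0 + 5| / √(1 + 1 + 0)
  = |6| / √2
  = 6 / 1.414
  ≈ 4.243

4.243


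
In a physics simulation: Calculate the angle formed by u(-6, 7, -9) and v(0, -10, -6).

u·v = (-6)·0 + 7·(-10) + (-9)·(-6) = 0 - 70 + 54 = -16
|u| = √((-6)² + 7² + (-9)²) = √166 ≈ 12.88
|v| = √(0² + (-10)² + (-6)²) = √136 ≈ 11.66
cos θ = (u·v)/(|u||v|) = -16/(12.88·11.66) ≈ -0.1065
θ = arccos(-0.1065) ≈ 96.11°

96.11°


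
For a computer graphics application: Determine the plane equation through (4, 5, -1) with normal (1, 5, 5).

The plane through P with normal n = (a, b, c) satisfies n·(r - P) = 0,
i.e. ax + by + cz = a·x₀ + b·y₀ + c·z₀.
d = 1·4 + 5·5 + 5·(-1)
  = 4 + 25 - 5
  = 24
Equation: x + 5y + 5z = 24

x + 5y + 5z = 24


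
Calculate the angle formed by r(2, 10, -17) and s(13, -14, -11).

r·s = 2·13 + 10·(-14) + (-17)·(-11) = 26 - 140 + 187 = 73
|r| = √(2² + 10² + (-17)²) = √393 ≈ 19.82
|s| = √(13² + (-14)² + (-11)²) = √486 ≈ 22.05
cos θ = (r·s)/(|r||s|) = 73/(19.82·22.05) ≈ 0.167
θ = arccos(0.167) ≈ 80.38°

80.38°


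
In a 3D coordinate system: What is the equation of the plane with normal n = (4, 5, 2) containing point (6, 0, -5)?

The plane through P with normal n = (a, b, c) satisfies n·(r - P) = 0,
i.e. ax + by + cz = a·x₀ + b·y₀ + c·z₀.
d = 4·6 + 5·0 + 2·(-5)
  = 24 + 0 - 10
  = 14
Equation: 4x + 5y + 2z = 14

4x + 5y + 2z = 14


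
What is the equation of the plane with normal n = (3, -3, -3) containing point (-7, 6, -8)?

The plane through P with normal n = (a, b, c) satisfies n·(r - P) = 0,
i.e. ax + by + cz = a·x₀ + b·y₀ + c·z₀.
d = 3·(-7) + (-3)·6 + (-3)·(-8)
  = -21 - 18 + 24
  = -15
Equation: 3x - 3y - 3z = -15

3x - 3y - 3z = -15


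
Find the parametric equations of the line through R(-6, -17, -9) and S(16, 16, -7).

Direction vector d = S - R = (16 + 6, 16 + 17, -7 + 9) = (22, 33, 2)
Parametric form r = R + t·d:
x = -6 + 22t, y = -17 + 33t, z = -9 + 2t

x = -6 + 22t, y = -17 + 33t, z = -9 + 2t


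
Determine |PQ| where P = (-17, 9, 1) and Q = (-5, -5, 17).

d = √[(x₂-x₁)² + (y₂-y₁)² + (z₂-z₁)²]
  = √[12² + (-14)² + 16²]
  = √[144 + 196 + 256]
  = √596
  ≈ 24.41

24.41
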